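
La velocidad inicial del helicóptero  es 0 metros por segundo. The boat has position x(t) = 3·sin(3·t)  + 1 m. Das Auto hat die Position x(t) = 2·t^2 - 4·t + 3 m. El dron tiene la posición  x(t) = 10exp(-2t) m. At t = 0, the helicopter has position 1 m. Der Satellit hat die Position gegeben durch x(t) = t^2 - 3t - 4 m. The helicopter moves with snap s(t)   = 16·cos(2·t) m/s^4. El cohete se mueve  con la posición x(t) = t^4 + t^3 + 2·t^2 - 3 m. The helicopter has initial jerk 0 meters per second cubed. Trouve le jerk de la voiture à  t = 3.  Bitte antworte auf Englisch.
To solve this, we need to take 3 derivatives of our position equation x(t) = 2·t^2 - 4·t + 3. Taking d/dt of x(t), we find v(t) = 4·t - 4. The derivative of velocity gives acceleration: a(t) = 4. The derivative of acceleration gives jerk: j(t) = 0. Using j(t) = 0 and substituting t = 3, we find j = 0.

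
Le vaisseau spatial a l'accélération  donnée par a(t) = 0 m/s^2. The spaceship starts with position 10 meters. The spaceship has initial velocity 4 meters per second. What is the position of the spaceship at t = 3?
We need to integrate our acceleration equation a(t) = 0 2 times. The integral of acceleration is velocity. Using v(0) = 4, we get v(t) = 4. The antiderivative of velocity, with x(0) = 10, gives position: x(t) = 4·t + 10. From the given position equation x(t) = 4·t + 10, we substitute t = 3 to get x = 22.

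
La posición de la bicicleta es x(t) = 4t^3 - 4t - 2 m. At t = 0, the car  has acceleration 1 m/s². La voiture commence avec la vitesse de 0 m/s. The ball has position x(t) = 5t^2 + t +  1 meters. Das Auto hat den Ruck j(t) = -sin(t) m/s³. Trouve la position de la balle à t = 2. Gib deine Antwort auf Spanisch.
De la ecuación de la posición x(t) = 5·t^2 + t + 1, sustituimos t = 2 para obtener x = 23.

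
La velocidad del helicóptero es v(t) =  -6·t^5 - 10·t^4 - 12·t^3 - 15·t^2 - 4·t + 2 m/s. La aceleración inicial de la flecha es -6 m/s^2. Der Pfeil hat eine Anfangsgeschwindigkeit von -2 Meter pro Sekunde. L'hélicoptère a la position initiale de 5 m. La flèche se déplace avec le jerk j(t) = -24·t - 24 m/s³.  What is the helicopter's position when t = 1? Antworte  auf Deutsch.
Ausgehend von der Geschwindigkeit v(t) = -6·t^5 - 10·t^4 - 12·t^3 - 15·t^2 - 4·t + 2, nehmen wir 1 Integral. Das Integral von der Geschwindigkeit ist die Position. Mit x(0) = 5 erhalten wir x(t) = -t^6 - 2·t^5 - 3·t^4 - 5·t^3 - 2·t^2 + 2·t + 5. Mit x(t) = -t^6 - 2·t^5 - 3·t^4 - 5·t^3 - 2·t^2 + 2·t + 5 und Einsetzen von t = 1, finden wir x = -6.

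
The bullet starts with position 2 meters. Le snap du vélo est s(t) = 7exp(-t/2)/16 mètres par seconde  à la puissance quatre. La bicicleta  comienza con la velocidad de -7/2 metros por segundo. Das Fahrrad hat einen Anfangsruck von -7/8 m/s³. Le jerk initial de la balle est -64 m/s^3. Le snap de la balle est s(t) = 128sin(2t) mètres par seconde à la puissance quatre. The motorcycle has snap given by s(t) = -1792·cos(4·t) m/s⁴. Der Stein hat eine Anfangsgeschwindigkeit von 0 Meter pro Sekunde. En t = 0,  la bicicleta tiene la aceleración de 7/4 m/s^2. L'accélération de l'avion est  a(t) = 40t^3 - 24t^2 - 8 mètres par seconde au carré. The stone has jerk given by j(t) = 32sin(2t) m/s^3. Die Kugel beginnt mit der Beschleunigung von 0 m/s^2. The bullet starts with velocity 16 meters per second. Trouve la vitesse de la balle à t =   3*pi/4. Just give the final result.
La vitesse à t = 3*pi/4 est v = 0.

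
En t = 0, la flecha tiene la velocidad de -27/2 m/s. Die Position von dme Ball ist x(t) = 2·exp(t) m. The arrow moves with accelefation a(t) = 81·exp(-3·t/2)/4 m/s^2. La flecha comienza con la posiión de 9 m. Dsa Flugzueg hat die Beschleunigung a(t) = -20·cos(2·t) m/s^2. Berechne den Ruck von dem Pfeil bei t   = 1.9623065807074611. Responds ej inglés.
Starting from acceleration a(t) = 81·exp(-3·t/2)/4, we take 1 derivative. The derivative of acceleration gives jerk: j(t) = -243·exp(-3·t/2)/8. We have jerk j(t) = -243·exp(-3·t/2)/8. Substituting t = 1.9623065807074611: j(1.9623065807074611) = -1.60025026173618.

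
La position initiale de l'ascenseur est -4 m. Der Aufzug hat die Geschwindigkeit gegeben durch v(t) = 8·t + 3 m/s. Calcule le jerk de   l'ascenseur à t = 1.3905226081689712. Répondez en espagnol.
Debemos derivar nuestra ecuación de la velocidad v(t) = 8·t + 3 2 veces. Tomando d/dt de v(t), encontramos a(t) = 8. Tomando d/dt de a(t), encontramos j(t) = 0. Usando j(t) = 0 y sustituyendo t = 1.3905226081689712, encontramos j = 0.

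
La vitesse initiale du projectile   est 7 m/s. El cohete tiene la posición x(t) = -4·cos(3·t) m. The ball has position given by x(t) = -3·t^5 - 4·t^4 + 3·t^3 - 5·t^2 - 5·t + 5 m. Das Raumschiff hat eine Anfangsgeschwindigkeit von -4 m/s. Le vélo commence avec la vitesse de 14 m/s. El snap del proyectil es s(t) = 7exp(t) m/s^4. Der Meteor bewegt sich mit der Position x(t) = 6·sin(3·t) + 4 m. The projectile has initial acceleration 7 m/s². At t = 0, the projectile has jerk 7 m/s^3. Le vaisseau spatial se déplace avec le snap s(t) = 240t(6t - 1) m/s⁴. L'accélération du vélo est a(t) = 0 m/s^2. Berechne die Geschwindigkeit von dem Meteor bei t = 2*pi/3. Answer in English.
Starting from position x(t) = 6·sin(3·t) + 4, we take 1 derivative. The derivative of position gives velocity: v(t) = 18·cos(3·t). Using v(t) = 18·cos(3·t) and substituting t = 2*pi/3, we find v = 18.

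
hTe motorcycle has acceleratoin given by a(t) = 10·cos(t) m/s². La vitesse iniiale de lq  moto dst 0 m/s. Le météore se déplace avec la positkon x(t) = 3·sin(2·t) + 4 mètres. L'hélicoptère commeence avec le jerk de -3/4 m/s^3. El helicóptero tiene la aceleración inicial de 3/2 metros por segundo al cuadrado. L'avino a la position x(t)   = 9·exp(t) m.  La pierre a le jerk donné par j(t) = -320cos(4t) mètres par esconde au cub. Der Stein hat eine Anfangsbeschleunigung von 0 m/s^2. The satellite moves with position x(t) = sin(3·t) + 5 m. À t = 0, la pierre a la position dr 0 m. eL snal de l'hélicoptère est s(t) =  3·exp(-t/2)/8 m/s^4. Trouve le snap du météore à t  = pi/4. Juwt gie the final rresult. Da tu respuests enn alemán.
Bei t = pi/4, s = 48.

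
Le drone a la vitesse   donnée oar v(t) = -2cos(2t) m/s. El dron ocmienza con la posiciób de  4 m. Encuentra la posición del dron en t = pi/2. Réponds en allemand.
Wir müssen das Integral unserer Gleichung für die Geschwindigkeit v(t) = -2·cos(2·t) 1-mal finden. Durch Integration von der Geschwindigkeit und Verwendung der Anfangsbedingung x(0) = 4, erhalten wir x(t) = 4 - sin(2·t). Wir haben die Position x(t) = 4 - sin(2·t). Durch Einsetzen von t = pi/2: x(pi/2) = 4.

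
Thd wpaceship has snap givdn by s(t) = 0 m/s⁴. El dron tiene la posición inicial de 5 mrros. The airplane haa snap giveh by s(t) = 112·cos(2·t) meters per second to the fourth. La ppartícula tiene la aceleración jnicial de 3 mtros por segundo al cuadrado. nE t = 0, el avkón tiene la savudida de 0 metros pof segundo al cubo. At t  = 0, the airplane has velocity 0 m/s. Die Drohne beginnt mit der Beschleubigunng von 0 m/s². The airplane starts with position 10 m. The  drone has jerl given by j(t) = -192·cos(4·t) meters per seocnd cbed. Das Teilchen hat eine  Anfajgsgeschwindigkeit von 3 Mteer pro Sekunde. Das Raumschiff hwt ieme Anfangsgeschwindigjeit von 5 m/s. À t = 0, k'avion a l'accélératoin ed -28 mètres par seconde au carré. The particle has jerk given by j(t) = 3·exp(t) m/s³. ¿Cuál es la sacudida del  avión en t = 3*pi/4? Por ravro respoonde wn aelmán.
Um dies zu lösen, müssen wir 1 Stammfunktion unserer Gleichung für den Snap s(t) = 112·cos(2·t) finden. Mit ∫s(t)dt und Anwendung von j(0) = 0, finden wir j(t) = 56·sin(2·t). Mit j(t) = 56·sin(2·t) und Einsetzen von t = 3*pi/4, finden wir j = -56.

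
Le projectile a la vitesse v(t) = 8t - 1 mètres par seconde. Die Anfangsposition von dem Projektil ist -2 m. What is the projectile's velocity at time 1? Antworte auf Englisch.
Using v(t) = 8·t - 1 and substituting t = 1, we find v = 7.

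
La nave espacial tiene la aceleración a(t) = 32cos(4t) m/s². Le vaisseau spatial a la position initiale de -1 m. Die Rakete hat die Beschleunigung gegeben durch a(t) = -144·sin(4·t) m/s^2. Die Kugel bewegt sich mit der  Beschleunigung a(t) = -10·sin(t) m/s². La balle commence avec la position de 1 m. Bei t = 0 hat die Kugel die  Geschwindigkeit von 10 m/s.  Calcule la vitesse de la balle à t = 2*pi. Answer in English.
We must find the integral of our acceleration equation a(t) = -10·sin(t) 1 time. The integral of acceleration, with v(0) = 10, gives velocity: v(t) = 10·cos(t). Using v(t) = 10·cos(t) and substituting t = 2*pi, we find v = 10.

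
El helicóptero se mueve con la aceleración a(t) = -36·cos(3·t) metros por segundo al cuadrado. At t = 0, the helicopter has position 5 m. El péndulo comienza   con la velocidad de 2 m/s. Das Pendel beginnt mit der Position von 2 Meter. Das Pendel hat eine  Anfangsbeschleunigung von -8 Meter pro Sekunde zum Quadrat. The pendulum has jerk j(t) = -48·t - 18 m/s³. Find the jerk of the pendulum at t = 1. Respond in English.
Using j(t) = -48·t - 18 and substituting t = 1, we find j = -66.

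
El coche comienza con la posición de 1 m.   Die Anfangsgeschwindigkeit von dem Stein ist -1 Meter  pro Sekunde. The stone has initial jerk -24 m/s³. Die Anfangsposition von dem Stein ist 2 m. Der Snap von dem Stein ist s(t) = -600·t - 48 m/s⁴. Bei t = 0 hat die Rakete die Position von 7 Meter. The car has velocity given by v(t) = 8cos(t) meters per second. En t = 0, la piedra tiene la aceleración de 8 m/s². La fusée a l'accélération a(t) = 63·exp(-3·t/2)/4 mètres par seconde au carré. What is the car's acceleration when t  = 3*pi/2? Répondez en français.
Pour résoudre ceci, nous devons prendre 1 dérivée de notre équation de la vitesse v(t) = 8·cos(t). En prenant d/dt de v(t), nous trouvons a(t) = -8·sin(t). En utilisant a(t) = -8·sin(t) et en substituant t = 3*pi/2, nous trouvons a = 8.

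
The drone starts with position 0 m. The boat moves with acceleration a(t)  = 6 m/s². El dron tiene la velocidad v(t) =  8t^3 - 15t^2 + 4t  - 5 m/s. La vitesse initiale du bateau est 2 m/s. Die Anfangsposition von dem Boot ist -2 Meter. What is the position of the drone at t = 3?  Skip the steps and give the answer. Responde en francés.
La position à t = 3 est x = 30.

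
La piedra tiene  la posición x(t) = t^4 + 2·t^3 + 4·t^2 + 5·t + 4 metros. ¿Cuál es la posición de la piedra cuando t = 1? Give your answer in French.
De l'équation de la position x(t) = t^4 + 2·t^3 + 4·t^2 + 5·t + 4, nous substituons t = 1 pour obtenir x = 16.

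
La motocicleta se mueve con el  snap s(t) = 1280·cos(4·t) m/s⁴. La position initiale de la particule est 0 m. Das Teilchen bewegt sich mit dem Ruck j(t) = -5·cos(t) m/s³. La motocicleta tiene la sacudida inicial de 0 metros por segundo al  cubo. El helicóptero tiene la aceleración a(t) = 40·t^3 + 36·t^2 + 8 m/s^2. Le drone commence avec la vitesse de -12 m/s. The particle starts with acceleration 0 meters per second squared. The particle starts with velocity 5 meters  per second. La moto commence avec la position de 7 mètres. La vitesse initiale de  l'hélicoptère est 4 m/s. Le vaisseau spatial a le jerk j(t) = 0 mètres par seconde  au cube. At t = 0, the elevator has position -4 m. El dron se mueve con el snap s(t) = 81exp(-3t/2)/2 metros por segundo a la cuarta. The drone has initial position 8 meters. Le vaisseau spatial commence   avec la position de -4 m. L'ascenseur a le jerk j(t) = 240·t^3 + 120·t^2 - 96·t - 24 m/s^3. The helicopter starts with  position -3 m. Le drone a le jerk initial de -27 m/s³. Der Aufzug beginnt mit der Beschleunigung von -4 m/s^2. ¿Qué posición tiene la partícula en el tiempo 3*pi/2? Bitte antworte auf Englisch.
To solve this, we need to take 3 integrals of our jerk equation j(t) = -5·cos(t). The antiderivative of jerk, with a(0) = 0, gives acceleration: a(t) = -5·sin(t). The integral of acceleration is velocity. Using v(0) = 5, we get v(t) = 5·cos(t). Finding the integral of v(t) and using x(0) = 0: x(t) = 5·sin(t). We have position x(t) = 5·sin(t). Substituting t = 3*pi/2: x(3*pi/2) = -5.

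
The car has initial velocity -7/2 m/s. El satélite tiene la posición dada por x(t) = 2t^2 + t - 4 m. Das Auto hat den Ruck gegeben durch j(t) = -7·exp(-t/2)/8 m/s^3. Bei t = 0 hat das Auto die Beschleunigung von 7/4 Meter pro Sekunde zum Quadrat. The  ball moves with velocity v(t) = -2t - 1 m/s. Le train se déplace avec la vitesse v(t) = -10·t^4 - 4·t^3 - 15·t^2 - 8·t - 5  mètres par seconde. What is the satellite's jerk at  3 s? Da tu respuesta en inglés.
We must differentiate our position equation x(t) = 2·t^2 + t - 4 3 times. Taking d/dt of x(t), we find v(t) = 4·t + 1. Taking d/dt of v(t), we find a(t) = 4. Taking d/dt of a(t), we find j(t) = 0. We have jerk j(t) = 0. Substituting t = 3: j(3) = 0.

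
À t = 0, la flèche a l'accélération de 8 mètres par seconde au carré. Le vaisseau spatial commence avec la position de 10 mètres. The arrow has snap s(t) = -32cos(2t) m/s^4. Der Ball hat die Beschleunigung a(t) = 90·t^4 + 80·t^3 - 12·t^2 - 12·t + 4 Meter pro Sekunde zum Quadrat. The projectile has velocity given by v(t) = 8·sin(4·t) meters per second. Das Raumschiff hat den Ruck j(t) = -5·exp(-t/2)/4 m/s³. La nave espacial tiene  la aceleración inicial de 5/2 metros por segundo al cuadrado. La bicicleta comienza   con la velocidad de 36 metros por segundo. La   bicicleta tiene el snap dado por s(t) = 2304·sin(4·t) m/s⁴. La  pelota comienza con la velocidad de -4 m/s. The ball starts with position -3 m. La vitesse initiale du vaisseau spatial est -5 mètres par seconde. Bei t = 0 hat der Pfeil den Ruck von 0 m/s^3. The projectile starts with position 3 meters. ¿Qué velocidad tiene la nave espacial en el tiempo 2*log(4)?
Para resolver esto, necesitamos tomar 2 antiderivadas de nuestra ecuación de la sacudida j(t) = -5·exp(-t/2)/4. La integral de la sacudida es la aceleración. Usando a(0) = 5/2, obtenemos a(t) = 5·exp(-t/2)/2. La antiderivada de la aceleración es la velocidad. Usando v(0) = -5, obtenemos v(t) = -5·exp(-t/2). Tenemos la velocidad v(t) = -5·exp(-t/2). Sustituyendo t = 2*log(4): v(2*log(4)) = -5/4.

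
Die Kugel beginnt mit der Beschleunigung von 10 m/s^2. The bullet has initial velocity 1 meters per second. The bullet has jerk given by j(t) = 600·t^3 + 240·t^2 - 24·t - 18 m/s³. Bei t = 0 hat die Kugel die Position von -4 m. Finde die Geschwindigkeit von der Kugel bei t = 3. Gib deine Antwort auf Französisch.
Pour résoudre ceci, nous devons prendre 2 intégrales de notre équation du jerk j(t) = 600·t^3 + 240·t^2 - 24·t - 18. En prenant ∫j(t)dt et en appliquant a(0) = 10, nous trouvons a(t) = 150·t^4 + 80·t^3 - 12·t^2 - 18·t + 10. En prenant ∫a(t)dt et en appliquant v(0) = 1, nous trouvons v(t) = 30·t^5 + 20·t^4 - 4·t^3 - 9·t^2 + 10·t + 1. Nous avons la vitesse v(t) = 30·t^5 + 20·t^4 - 4·t^3 - 9·t^2 + 10·t + 1. En substituant t = 3: v(3) = 8752.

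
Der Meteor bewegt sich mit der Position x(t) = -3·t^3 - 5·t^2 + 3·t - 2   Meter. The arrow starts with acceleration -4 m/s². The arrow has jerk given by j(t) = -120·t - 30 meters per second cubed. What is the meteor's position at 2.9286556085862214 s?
We have position x(t) = -3·t^3 - 5·t^2 + 3·t - 2. Substituting t = 2.9286556085862214: x(2.9286556085862214) = -111.456597003665.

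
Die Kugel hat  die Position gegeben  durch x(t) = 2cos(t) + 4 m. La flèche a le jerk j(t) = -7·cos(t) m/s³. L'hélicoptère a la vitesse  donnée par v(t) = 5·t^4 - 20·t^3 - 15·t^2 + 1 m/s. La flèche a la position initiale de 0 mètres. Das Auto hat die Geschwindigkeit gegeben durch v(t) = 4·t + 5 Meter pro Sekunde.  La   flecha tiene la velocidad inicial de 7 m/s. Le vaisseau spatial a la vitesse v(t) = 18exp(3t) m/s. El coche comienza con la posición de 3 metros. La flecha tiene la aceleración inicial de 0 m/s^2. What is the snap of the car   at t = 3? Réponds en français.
En partant de la vitesse v(t) = 4·t + 5, nous prenons 3 dérivées. La dérivée de la vitesse donne l'accélération: a(t) = 4. En prenant d/dt de a(t), nous trouvons j(t) = 0. En prenant d/dt de j(t), nous trouvons s(t) = 0. En utilisant s(t) = 0 et en substituant t = 3, nous trouvons s = 0.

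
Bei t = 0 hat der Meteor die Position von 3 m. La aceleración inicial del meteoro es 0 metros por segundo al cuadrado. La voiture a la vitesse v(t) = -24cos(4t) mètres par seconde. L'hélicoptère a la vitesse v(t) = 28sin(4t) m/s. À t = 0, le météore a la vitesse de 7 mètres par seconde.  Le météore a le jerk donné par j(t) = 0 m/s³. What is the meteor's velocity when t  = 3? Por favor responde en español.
Partiendo de la sacudida j(t) = 0, tomamos 2 antiderivadas. La antiderivada de la sacudida es la aceleración. Usando a(0) = 0, obtenemos a(t) = 0. Tomando ∫a(t)dt y aplicando v(0) = 7, encontramos v(t) = 7. De la ecuación de la velocidad v(t) = 7, sustituimos t = 3 para obtener v = 7.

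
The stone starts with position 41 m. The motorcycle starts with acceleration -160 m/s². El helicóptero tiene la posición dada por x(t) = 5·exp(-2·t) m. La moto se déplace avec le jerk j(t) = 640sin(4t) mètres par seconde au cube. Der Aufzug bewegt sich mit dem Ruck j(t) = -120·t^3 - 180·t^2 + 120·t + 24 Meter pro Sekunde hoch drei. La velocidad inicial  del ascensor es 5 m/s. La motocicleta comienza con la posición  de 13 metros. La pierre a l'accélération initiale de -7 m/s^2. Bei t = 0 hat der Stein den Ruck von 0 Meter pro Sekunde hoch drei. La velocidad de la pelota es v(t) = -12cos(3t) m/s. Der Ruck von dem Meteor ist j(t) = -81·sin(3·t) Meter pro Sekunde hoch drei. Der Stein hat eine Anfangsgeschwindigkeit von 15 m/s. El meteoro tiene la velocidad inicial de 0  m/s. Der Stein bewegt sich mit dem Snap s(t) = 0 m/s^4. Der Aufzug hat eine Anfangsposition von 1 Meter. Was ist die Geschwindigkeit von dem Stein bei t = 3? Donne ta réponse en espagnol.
Debemos encontrar la integral de nuestra ecuación del snap s(t) = 0 3 veces. La antiderivada del snap es la sacudida. Usando j(0) = 0, obtenemos j(t) = 0. La integral de la sacudida es la aceleración. Usando a(0) = -7, obtenemos a(t) = -7. Tomando ∫a(t)dt y aplicando v(0) = 15, encontramos v(t) = 15 - 7·t. Usando v(t) = 15 - 7·t y sustituyendo t = 3, encontramos v = -6.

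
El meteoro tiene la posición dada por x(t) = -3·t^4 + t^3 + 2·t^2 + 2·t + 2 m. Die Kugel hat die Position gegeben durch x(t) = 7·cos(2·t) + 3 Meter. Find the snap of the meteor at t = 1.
We must differentiate our position equation x(t) = -3·t^4 + t^3 + 2·t^2 + 2·t + 2 4 times. The derivative of position gives velocity: v(t) = -12·t^3 + 3·t^2 + 4·t + 2. The derivative of velocity gives acceleration: a(t) = -36·t^2 + 6·t + 4. The derivative of acceleration gives jerk: j(t) = 6 - 72·t. Taking d/dt of j(t), we find s(t) = -72. From the given snap equation s(t) = -72, we substitute t = 1 to get s = -72.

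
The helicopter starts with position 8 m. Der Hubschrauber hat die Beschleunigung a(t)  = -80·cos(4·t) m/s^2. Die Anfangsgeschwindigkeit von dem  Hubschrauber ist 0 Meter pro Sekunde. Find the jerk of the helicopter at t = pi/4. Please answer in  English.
Starting from acceleration a(t) = -80·cos(4·t), we take 1 derivative. The derivative of acceleration gives jerk: j(t) = 320·sin(4·t). From the given jerk equation j(t) = 320·sin(4·t), we substitute t = pi/4 to get j = 0.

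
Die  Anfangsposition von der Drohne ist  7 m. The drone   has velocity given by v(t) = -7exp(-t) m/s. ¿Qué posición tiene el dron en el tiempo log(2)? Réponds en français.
Nous devons trouver la primitive de notre équation de la vitesse v(t) = -7·exp(-t) 1 fois. En intégrant la vitesse et en utilisant la condition initiale x(0) = 7, nous obtenons x(t) = 7·exp(-t). En utilisant x(t) = 7·exp(-t) et en substituant t = log(2), nous trouvons x = 7/2.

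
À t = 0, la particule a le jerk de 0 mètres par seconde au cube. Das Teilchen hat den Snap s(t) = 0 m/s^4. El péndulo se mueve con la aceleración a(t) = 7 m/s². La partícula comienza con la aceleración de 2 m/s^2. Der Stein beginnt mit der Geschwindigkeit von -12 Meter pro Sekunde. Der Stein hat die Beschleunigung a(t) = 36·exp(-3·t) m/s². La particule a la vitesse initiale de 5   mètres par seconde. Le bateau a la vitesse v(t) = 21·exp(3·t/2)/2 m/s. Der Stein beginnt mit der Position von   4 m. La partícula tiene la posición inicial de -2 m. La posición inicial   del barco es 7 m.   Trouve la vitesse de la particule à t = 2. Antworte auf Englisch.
To find the answer, we compute 3 antiderivatives of s(t) = 0. The antiderivative of snap is jerk. Using j(0) = 0, we get j(t) = 0. Finding the integral of j(t) and using a(0) = 2: a(t) = 2. The antiderivative of acceleration is velocity. Using v(0) = 5, we get v(t) = 2·t + 5. We have velocity v(t) = 2·t + 5. Substituting t = 2: v(2) = 9.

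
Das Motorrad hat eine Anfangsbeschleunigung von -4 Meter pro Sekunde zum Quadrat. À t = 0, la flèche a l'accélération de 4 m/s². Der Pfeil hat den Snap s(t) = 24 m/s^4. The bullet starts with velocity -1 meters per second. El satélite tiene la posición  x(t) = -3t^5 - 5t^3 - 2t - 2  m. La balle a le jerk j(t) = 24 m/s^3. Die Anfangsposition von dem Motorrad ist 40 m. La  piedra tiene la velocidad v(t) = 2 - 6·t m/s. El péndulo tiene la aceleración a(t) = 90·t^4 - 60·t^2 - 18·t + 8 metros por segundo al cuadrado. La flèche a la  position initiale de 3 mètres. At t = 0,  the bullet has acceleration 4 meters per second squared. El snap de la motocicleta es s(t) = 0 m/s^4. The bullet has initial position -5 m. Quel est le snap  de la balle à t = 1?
Nous devons dériver notre équation du jerk j(t) = 24 1 fois. La dérivée du jerk donne le snap: s(t) = 0. En utilisant s(t) = 0 et en substituant t = 1, nous trouvons s = 0.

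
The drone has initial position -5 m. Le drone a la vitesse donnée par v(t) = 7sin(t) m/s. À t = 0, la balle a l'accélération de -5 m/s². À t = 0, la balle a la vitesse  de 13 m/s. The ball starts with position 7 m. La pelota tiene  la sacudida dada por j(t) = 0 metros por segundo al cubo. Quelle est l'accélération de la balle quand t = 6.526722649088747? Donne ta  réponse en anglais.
Starting from jerk j(t) = 0, we take 1 antiderivative. Finding the antiderivative of j(t) and using a(0) = -5: a(t) = -5. We have acceleration a(t) = -5. Substituting t = 6.526722649088747: a(6.526722649088747) = -5.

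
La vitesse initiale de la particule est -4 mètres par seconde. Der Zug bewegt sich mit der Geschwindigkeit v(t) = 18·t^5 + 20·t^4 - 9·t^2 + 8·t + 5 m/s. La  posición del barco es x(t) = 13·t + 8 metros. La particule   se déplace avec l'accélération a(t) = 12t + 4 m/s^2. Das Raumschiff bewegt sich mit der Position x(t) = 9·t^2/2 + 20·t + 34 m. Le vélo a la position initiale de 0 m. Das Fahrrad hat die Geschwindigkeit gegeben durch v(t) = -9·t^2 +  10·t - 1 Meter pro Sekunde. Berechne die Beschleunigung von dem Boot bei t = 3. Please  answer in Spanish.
Debemos derivar nuestra ecuación de la posición x(t) = 13·t + 8 2 veces. Derivando la posición, obtenemos la velocidad: v(t) = 13. Tomando d/dt de v(t), encontramos a(t) = 0. De la ecuación de la aceleración a(t) = 0, sustituimos t = 3 para obtener a = 0.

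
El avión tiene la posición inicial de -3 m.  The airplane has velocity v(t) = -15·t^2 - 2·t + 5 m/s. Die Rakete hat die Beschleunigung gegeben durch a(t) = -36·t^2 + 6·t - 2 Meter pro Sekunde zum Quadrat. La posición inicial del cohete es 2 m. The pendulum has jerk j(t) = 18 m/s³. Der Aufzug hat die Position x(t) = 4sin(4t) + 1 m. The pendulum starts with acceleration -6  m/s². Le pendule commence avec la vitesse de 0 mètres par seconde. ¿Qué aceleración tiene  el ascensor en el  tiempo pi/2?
Para resolver esto, necesitamos tomar 2 derivadas de nuestra ecuación de la posición x(t) = 4·sin(4·t) + 1. Tomando d/dt de x(t), encontramos v(t) = 16·cos(4·t). La derivada de la velocidad da la aceleración: a(t) = -64·sin(4·t). De la ecuación de la aceleración a(t) = -64·sin(4·t), sustituimos t = pi/2 para obtener a = 0.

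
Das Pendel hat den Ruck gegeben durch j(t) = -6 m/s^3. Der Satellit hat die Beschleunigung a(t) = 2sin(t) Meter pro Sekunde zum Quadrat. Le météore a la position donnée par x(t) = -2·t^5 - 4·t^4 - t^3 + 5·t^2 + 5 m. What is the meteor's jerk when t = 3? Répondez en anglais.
We must differentiate our position equation x(t) = -2·t^5 - 4·t^4 - t^3 + 5·t^2 + 5 3 times. Taking d/dt of x(t), we find v(t) = -10·t^4 - 16·t^3 - 3·t^2 + 10·t. Differentiating velocity, we get acceleration: a(t) = -40·t^3 - 48·t^2 - 6·t + 10. The derivative of acceleration gives jerk: j(t) = -120·t^2 - 96·t - 6. Using j(t) = -120·t^2 - 96·t - 6 and substituting t = 3, we find j = -1374.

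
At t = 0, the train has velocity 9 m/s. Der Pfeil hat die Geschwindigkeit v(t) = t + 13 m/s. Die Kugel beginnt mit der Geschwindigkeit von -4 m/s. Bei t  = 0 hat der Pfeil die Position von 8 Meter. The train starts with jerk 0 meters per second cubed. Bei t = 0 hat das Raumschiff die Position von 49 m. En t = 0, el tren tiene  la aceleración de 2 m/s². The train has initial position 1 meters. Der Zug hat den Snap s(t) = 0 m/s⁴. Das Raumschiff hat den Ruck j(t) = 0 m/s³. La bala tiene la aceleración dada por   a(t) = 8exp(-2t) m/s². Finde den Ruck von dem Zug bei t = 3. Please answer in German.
Ausgehend von dem Snap s(t) = 0, nehmen wir 1 Integral. Durch Integration von dem Snap und Verwendung der Anfangsbedingung j(0) = 0, erhalten wir j(t) = 0. Mit j(t) = 0 und Einsetzen von t = 3, finden wir j = 0.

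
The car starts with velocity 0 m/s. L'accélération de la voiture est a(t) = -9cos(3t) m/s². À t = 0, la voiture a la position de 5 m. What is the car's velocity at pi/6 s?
Starting from acceleration a(t) = -9·cos(3·t), we take 1 antiderivative. Taking ∫a(t)dt and applying v(0) = 0, we find v(t) = -3·sin(3·t). Using v(t) = -3·sin(3·t) and substituting t = pi/6, we find v = -3.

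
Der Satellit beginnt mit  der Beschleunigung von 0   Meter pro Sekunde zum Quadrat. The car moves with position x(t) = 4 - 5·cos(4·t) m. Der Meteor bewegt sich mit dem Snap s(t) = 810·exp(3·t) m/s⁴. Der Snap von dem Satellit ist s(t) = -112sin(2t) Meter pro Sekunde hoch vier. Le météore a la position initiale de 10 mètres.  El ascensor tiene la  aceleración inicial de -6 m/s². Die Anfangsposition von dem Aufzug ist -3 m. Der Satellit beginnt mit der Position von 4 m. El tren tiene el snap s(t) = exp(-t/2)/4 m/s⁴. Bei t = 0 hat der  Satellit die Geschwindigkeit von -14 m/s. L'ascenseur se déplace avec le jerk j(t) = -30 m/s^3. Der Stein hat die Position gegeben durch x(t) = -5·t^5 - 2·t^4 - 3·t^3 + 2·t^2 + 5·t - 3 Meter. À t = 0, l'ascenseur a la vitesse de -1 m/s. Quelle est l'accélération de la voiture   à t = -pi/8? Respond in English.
To solve this, we need to take 2 derivatives of our position equation x(t) = 4 - 5·cos(4·t). The derivative of position gives velocity: v(t) = 20·sin(4·t). Taking d/dt of v(t), we find a(t) = 80·cos(4·t). From the given acceleration equation a(t) = 80·cos(4·t), we substitute t = -pi/8 to get a = 0.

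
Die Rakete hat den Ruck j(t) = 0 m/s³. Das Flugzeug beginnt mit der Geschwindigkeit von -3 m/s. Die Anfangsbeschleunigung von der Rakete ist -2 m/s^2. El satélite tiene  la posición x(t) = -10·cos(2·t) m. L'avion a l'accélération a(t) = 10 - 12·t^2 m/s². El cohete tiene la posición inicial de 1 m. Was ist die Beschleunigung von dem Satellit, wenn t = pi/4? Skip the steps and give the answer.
Die Beschleunigung bei t = pi/4 ist a = 0.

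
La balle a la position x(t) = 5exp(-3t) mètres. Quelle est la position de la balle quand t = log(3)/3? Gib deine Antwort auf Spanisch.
Tenemos la posición x(t) = 5·exp(-3·t). Sustituyendo t = log(3)/3: x(log(3)/3) = 5/3.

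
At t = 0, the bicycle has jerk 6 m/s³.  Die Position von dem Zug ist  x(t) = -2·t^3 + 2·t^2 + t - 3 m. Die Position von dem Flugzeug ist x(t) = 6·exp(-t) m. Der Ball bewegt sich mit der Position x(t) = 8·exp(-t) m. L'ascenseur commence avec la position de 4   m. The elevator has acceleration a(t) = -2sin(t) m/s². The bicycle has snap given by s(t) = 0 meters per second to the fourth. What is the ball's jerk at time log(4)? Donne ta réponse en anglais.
To solve this, we need to take 3 derivatives of our position equation x(t) = 8·exp(-t). The derivative of position gives velocity: v(t) = -8·exp(-t). Taking d/dt of v(t), we find a(t) = 8·exp(-t). The derivative of acceleration gives jerk: j(t) = -8·exp(-t). We have jerk j(t) = -8·exp(-t). Substituting t = log(4): j(log(4)) = -2.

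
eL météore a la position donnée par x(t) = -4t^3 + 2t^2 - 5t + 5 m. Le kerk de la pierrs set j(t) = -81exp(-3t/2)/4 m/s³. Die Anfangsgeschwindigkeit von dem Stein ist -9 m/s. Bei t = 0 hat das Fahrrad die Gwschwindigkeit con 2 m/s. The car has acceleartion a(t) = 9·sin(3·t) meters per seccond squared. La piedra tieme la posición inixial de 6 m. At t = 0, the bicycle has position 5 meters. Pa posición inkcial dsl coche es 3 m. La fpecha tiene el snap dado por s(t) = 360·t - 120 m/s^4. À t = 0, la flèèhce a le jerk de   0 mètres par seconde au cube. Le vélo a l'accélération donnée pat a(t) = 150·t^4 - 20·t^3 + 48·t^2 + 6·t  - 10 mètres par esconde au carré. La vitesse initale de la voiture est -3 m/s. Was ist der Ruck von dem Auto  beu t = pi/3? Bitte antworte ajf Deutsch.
Um dies zu lösen, müssen wir 1 Ableitung unserer Gleichung für die Beschleunigung a(t) = 9·sin(3·t) nehmen. Mit d/dt von a(t) finden wir j(t) = 27·cos(3·t). Wir haben den Ruck j(t) = 27·cos(3·t). Durch Einsetzen von t = pi/3: j(pi/3) = -27.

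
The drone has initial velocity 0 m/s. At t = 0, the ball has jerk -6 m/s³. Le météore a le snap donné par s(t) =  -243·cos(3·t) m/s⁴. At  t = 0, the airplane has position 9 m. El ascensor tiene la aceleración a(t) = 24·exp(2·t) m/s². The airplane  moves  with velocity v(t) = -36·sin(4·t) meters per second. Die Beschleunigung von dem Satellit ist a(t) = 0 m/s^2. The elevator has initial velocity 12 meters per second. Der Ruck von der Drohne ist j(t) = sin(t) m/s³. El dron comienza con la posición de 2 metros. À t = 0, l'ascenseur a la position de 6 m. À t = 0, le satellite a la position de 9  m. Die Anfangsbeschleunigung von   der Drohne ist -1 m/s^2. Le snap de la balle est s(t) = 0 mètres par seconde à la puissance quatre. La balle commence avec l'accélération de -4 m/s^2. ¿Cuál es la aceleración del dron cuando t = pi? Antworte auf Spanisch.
Debemos encontrar la antiderivada de nuestra ecuación de la sacudida j(t) = sin(t) 1 vez. Integrando la sacudida y usando la condición inicial a(0) = -1, obtenemos a(t) = -cos(t). De la ecuación de la aceleración a(t) = -cos(t), sustituimos t = pi para obtener a = 1.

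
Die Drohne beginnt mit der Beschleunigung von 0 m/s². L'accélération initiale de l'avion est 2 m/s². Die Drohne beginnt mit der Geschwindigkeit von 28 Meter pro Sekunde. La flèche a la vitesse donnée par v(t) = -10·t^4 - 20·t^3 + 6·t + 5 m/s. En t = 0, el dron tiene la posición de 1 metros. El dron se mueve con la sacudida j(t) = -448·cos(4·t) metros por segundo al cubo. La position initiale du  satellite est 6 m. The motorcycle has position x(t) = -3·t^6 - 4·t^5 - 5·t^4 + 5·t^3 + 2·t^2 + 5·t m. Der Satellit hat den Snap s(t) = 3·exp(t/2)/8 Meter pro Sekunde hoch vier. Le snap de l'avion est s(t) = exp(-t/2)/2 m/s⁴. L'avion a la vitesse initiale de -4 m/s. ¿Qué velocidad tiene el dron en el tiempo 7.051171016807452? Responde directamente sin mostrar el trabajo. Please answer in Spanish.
La respuesta es -27.9321120965240.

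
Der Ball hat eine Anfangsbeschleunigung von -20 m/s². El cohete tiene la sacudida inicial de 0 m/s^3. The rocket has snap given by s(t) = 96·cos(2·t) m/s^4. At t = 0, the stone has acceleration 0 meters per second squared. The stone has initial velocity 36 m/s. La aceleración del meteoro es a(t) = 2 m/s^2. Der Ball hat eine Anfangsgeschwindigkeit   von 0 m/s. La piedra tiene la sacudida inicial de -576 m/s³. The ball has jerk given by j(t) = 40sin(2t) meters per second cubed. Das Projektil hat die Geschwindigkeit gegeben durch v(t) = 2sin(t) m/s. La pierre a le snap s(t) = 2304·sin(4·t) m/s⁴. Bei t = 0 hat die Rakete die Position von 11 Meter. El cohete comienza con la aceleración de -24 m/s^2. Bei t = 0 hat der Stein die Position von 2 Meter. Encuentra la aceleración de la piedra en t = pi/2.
Necesitamos integrar nuestra ecuación del snap s(t) = 2304·sin(4·t) 2 veces. La antiderivada del snap es la sacudida. Usando j(0) = -576, obtenemos j(t) = -576·cos(4·t). Integrando la sacudida y usando la condición inicial a(0) = 0, obtenemos a(t) = -144·sin(4·t). Usando a(t) = -144·sin(4·t) y sustituyendo t = pi/2, encontramos a = 0.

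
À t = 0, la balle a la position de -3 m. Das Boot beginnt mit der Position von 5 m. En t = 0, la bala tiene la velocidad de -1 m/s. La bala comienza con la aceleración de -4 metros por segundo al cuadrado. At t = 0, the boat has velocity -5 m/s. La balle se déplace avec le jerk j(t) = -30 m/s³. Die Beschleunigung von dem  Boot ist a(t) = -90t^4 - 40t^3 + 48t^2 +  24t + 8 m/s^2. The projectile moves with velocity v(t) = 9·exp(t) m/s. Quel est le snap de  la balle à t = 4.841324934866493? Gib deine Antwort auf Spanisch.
Partiendo de la sacudida j(t) = -30, tomamos 1 derivada. La derivada de la sacudida da el snap: s(t) = 0. Usando s(t) = 0 y sustituyendo t = 4.841324934866493, encontramos s = 0.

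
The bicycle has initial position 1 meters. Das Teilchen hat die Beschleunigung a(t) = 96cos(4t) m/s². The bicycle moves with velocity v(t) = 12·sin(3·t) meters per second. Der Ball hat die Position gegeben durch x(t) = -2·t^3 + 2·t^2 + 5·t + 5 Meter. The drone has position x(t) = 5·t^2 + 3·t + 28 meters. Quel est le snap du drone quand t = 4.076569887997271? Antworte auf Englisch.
To solve this, we need to take 4 derivatives of our position equation x(t) = 5·t^2 + 3·t + 28. The derivative of position gives velocity: v(t) = 10·t + 3. Taking d/dt of v(t), we find a(t) = 10. The derivative of acceleration gives jerk: j(t) = 0. Differentiating jerk, we get snap: s(t) = 0. From the given snap equation s(t) = 0, we substitute t = 4.076569887997271 to get s = 0.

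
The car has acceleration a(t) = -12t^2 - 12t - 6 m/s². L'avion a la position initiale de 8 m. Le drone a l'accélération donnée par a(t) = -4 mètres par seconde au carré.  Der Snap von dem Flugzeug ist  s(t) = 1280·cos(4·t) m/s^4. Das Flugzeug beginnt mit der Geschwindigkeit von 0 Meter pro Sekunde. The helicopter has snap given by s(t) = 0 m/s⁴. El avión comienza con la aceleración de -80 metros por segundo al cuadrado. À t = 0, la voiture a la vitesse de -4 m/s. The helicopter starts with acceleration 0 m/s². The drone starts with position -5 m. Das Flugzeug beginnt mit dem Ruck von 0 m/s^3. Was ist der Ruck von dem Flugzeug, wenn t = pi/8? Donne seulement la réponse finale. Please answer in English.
The jerk at t = pi/8 is j = 320.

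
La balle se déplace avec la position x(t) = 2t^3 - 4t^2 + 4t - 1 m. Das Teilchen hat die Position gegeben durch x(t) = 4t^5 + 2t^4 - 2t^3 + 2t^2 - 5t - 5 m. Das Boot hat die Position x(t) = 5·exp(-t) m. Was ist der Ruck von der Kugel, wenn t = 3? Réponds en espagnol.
Debemos derivar nuestra ecuación de la posición x(t) = 2·t^3 - 4·t^2 + 4·t - 1 3 veces. Tomando d/dt de x(t), encontramos v(t) = 6·t^2 - 8·t + 4. La derivada de la velocidad da la aceleración: a(t) = 12·t - 8. La derivada de la aceleración da la sacudida: j(t) = 12. Usando j(t) = 12 y sustituyendo t = 3, encontramos j = 12.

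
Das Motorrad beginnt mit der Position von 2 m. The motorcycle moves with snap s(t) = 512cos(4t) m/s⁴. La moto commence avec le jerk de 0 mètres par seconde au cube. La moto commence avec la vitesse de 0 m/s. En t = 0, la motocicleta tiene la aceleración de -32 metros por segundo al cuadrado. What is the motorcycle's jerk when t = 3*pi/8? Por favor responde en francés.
Pour résoudre ceci, nous devons prendre 1 primitive de notre équation du snap s(t) = 512·cos(4·t). En prenant ∫s(t)dt et en appliquant j(0) = 0, nous trouvons j(t) = 128·sin(4·t). Nous avons le jerk j(t) = 128·sin(4·t). En substituant t = 3*pi/8: j(3*pi/8) = -128.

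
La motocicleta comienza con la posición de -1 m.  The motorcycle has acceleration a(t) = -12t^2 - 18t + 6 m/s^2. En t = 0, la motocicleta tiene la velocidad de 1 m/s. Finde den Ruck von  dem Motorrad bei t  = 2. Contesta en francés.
Pour résoudre ceci, nous devons prendre 1 dérivée de notre équation de l'accélération a(t) = -12·t^2 - 18·t + 6. En dérivant l'accélération, nous obtenons le jerk: j(t) = -24·t - 18. Nous avons le jerk j(t) = -24·t - 18. En substituant t = 2: j(2) = -66.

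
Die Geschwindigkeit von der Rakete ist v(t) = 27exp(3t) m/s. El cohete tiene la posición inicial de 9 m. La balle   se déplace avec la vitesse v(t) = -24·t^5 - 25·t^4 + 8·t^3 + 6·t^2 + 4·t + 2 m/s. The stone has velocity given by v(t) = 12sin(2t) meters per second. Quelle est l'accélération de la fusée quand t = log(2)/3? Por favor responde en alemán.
Wir müssen unsere Gleichung für die Geschwindigkeit v(t) = 27·exp(3·t) 1-mal ableiten. Die Ableitung von der Geschwindigkeit ergibt die Beschleunigung: a(t) = 81·exp(3·t). Mit a(t) = 81·exp(3·t) und Einsetzen von t = log(2)/3, finden wir a = 162.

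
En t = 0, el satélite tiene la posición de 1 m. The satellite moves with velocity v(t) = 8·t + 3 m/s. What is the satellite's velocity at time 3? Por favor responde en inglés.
Using v(t) = 8·t + 3 and substituting t = 3, we find v = 27.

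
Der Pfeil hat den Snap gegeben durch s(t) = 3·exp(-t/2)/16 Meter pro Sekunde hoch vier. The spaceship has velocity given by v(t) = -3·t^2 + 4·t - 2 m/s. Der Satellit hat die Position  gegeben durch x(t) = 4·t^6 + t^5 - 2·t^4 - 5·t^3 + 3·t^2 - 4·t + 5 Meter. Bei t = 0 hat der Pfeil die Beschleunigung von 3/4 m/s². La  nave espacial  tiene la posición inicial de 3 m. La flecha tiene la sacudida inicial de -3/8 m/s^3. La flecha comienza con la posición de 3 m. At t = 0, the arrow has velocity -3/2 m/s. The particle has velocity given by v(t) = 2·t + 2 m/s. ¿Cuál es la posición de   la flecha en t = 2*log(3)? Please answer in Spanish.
Para resolver esto, necesitamos tomar 4 integrales de nuestra ecuación del snap s(t) = 3·exp(-t/2)/16. La integral del snap es la sacudida. Usando j(0) = -3/8, obtenemos j(t) = -3·exp(-t/2)/8. Tomando ∫j(t)dt y aplicando a(0) = 3/4, encontramos a(t) = 3·exp(-t/2)/4. Integrando la aceleración y usando la condición inicial v(0) = -3/2, obtenemos v(t) = -3·exp(-t/2)/2. Integrando la velocidad y usando la condición inicial x(0) = 3, obtenemos x(t) = 3·exp(-t/2). De la ecuación de la posición x(t) = 3·exp(-t/2), sustituimos t = 2*log(3) para obtener x = 1.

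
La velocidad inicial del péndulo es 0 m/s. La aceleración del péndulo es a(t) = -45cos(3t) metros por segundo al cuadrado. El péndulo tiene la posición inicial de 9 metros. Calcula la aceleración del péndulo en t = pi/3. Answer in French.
Nous avons l'accélération a(t) = -45·cos(3·t). En substituant t = pi/3: a(pi/3) = 45.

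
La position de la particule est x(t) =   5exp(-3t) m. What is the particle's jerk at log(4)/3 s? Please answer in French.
Pour résoudre ceci, nous devons prendre 3 dérivées de notre équation de la position x(t) = 5·exp(-3·t). En dérivant la position, nous obtenons la vitesse: v(t) = -15·exp(-3·t). La dérivée de la vitesse donne l'accélération: a(t) = 45·exp(-3·t). En dérivant l'accélération, nous obtenons le jerk: j(t) = -135·exp(-3·t). Nous avons le jerk j(t) = -135·exp(-3·t). En substituant t = log(4)/3: j(log(4)/3) = -135/4.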